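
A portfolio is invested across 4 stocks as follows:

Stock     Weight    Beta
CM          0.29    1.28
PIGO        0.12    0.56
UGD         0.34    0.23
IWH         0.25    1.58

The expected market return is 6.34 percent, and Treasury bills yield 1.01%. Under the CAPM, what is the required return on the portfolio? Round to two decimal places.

β_P = Σ w_i β_i = 0.29×1.28 + 0.12×0.56 + 0.34×0.23 + 0.25×1.58 = 0.9116
MRP = 6.34% − 1.01% = 5.33%
E(R_P) = R_f + β_P × MRP = 1.01% + 0.9116 × 5.33% = 5.87%

5.87%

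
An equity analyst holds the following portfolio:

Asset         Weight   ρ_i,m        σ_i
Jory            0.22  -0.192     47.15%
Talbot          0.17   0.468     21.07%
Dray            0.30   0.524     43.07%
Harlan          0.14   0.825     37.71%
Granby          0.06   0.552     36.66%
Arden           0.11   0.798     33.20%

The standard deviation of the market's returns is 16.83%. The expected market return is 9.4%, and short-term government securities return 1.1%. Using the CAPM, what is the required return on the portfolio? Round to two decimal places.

8.47%

β_Jory = -0.192 × 47.15% / 16.83% = -0.5379
β_Talbot = 0.468 × 21.07% / 16.83% = 0.5859
β_Dray = 0.524 × 43.07% / 16.83% = 1.3410
β_Harlan = 0.825 × 37.71% / 16.83% = 1.8485
β_Granby = 0.552 × 36.66% / 16.83% = 1.2024
β_Arden = 0.798 × 33.20% / 16.83% = 1.5742
β_P = Σ w_i β_i = 0.22×-0.5379 + 0.17×0.5859 + 0.30×1.3410 + 0.14×1.8485 + 0.06×1.2024 + 0.11×1.5742 = 0.8877
MRP = 9.4% − 1.1% = 8.30%
E(R_P) = R_f + β_P × MRP = 1.1% + 0.8877 × 8.3% = 8.47%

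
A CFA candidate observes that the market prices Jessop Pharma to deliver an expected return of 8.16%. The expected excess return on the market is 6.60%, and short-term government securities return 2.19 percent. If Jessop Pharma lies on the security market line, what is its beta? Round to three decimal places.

0.905

β = (E(R) − R_f) / MRP = (8.16% − 2.19%) / 6.60% = 5.97% / 6.60% = 0.905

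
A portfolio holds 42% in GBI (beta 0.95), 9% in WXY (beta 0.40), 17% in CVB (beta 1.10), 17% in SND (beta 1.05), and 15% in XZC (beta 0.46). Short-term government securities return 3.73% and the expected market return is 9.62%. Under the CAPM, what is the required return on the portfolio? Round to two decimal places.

β_P = Σ w_i β_i = 0.42×0.95 + 0.09×0.40 + 0.17×1.10 + 0.17×1.05 + 0.15×0.46 = 0.8695
MRP = 9.62% − 3.73% = 5.89%
E(R_P) = R_f + β_P × MRP = 3.73% + 0.8695 × 5.89% = 8.85%

8.85%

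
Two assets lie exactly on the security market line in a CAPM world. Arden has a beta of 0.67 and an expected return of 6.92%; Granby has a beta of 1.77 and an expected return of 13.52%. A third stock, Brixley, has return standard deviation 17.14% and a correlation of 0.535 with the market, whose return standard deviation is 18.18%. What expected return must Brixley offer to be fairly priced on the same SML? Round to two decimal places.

MRP = (13.52% − 6.92%) / (1.77 − 0.67) = 6.0000%
R_f = 6.92% − 0.67 × 6.0000% = 2.9000%
β_Brixley = ρ·σ_i/σ_m = 0.535 × 17.14 / 18.18 = 0.5044
E(R_Brixley) = R_f + β × MRP = 2.9000% + 0.5044 × 6.0000% = 5.93%

5.93%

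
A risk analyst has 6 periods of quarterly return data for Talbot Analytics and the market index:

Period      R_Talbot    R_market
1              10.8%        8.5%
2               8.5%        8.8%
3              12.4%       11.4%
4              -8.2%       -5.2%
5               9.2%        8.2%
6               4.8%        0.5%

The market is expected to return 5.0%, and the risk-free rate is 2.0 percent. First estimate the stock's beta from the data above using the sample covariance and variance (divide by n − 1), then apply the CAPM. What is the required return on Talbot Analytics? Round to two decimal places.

Mean R_i = (10.8 + 8.5 + 12.4 − 8.2 + 9.2 + 4.8) / 6 = 6.2500%
Mean R_m = (8.5 + 8.8 + 11.4 − 5.2 + 8.2 + 0.5) / 6 = 5.3667%
Σ(R_i − R̄_i)(R_m − R̄_m) = 227.1900  ⇒  Cov = 227.1900 / 5 = 45.4380
Σ(R_m − R̄_m)² = 201.3733  ⇒  Var(R_m) = 201.3733 / 5 = 40.2747
β = Cov / Var(R_m) = 45.4380 / 40.2747 = 1.1282
MRP = 5.0% − 2.0% = 3.00%
E(R) = R_f + β × MRP = 2.0% + 1.1282 × 3.0% = 5.38%

5.38%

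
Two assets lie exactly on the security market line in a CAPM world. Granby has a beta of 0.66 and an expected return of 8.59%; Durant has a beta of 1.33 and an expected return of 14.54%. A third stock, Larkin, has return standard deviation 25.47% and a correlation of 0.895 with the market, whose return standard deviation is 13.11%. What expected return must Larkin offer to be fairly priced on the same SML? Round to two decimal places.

18.17%

MRP = (14.54% − 8.59%) / (1.33 − 0.66) = 8.8806%
R_f = 8.59% − 0.66 × 8.8806% = 2.7288%
β_Larkin = ρ·σ_i/σ_m = 0.895 × 25.47 / 13.11 = 1.7388
E(R_Larkin) = R_f + β × MRP = 2.7288% + 1.7388 × 8.8806% = 18.17%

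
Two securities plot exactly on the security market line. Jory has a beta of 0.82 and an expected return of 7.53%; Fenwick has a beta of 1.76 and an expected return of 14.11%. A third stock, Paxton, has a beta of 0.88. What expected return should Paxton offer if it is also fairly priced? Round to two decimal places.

MRP (SML slope) = (14.11% − 7.53%) / (1.76 − 0.82) = 6.58% / 0.94 = 7.0000%
R_f (intercept) = 7.53% − 0.82 × 7.0000% = 1.7900%
E(R_Paxton) = R_f + β × MRP = 1.7900% + 0.88 × 7.0000% = 7.95%

7.95%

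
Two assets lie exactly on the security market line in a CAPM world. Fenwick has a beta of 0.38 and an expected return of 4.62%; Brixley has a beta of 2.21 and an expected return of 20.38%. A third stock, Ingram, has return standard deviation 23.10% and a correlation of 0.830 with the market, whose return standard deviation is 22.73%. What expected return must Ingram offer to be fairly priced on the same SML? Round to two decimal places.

8.61%

MRP = (20.38% − 4.62%) / (2.21 − 0.38) = 8.6120%
R_f = 4.62% − 0.38 × 8.6120% = 1.3474%
β_Ingram = ρ·σ_i/σ_m = 0.830 × 23.10 / 22.73 = 0.8435
E(R_Ingram) = R_f + β × MRP = 1.3474% + 0.8435 × 8.6120% = 8.61%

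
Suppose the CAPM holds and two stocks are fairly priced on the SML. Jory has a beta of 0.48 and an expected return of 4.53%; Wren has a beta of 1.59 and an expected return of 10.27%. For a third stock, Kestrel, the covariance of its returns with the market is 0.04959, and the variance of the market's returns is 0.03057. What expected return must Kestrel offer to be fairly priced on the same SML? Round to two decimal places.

10.44%

MRP = (10.27% − 4.53%) / (1.59 − 0.48) = 5.1712%
R_f = 4.53% − 0.48 × 5.1712% = 2.0478%
β_Kestrel = Cov / Var(R_m) = 0.04959 / 0.03057 = 1.6222
E(R_Kestrel) = R_f + β × MRP = 2.0478% + 1.6222 × 5.1712% = 10.44%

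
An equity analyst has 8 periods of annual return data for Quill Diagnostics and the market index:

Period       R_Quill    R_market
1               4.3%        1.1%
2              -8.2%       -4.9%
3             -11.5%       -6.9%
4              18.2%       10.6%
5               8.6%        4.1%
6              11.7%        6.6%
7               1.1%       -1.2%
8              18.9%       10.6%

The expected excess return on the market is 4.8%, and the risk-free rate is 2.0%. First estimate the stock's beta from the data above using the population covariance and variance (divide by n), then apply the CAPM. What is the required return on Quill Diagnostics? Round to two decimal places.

10.08%

Mean R_i = (4.3 − 8.2 − 11.5 + 18.2 + 8.6 + 11.7 + 1.1 + 18.9) / 8 = 5.3875%
Mean R_m = (1.1 − 4.9 − 6.9 + 10.6 + 4.1 + 6.6 − 1.2 + 10.6) / 8 = 2.5000%
Σ(R_i − R̄_i)(R_m − R̄_m) = 520.9300  ⇒  Cov = 520.9300 / 8 = 65.1163
Σ(R_m − R̄_m)² = 309.3600  ⇒  Var(R_m) = 309.3600 / 8 = 38.6700
β = Cov / Var(R_m) = 65.1163 / 38.6700 = 1.6839
E(R) = R_f + β × MRP = 2.0% + 1.6839 × 4.8% = 10.08%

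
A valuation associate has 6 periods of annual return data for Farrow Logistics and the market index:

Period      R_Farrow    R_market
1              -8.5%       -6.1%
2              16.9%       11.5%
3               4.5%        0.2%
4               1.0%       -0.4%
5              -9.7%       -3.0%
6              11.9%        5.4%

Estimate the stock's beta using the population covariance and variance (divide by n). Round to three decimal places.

1.613

Mean R_i = (-8.5 + 16.9 + 4.5 + 1.0 − 9.7 + 11.9) / 6 = 2.6833%
Mean R_m = (-6.1 + 11.5 + 0.2 − 0.4 − 3.0 + 5.4) / 6 = 1.2667%
Σ(R_i − R̄_i)(R_m − R̄_m) = 319.6667  ⇒  Cov = 319.6667 / 6 = 53.2778
Σ(R_m − R̄_m)² = 198.1933  ⇒  Var(R_m) = 198.1933 / 6 = 33.0322
β = Cov / Var(R_m) = 53.2778 / 33.0322 = 1.6129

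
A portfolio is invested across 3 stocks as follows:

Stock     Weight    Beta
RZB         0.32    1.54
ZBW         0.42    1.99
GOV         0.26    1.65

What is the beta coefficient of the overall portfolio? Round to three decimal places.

β_P = Σ w_i β_i = 0.32×1.54 + 0.42×1.99 + 0.26×1.65 = 1.7576

1.758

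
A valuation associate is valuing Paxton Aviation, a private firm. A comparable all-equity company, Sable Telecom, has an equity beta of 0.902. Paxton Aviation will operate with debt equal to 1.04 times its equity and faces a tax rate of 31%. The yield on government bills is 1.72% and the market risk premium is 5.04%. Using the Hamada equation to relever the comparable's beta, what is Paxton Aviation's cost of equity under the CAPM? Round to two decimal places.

β_L = β_U × [1 + (1 − t)(D/E)] = 0.902 × [1 + (1 − 0.31) × 1.04]
    = 0.902 × [1 + 0.69 × 1.04] = 0.902 × 1.7176 = 1.5493
E(R) = R_f + β_L × MRP = 1.72% + 1.5493 × 5.04% = 9.53%

9.53%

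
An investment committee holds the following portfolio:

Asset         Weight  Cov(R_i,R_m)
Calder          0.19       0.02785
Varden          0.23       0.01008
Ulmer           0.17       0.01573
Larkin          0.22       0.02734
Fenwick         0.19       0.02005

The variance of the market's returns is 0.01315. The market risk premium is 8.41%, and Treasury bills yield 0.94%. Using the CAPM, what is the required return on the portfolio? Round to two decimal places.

13.80%

β_Calder = 0.02785 / 0.01315 = 2.1179
β_Varden = 0.01008 / 0.01315 = 0.7665
β_Ulmer = 0.01573 / 0.01315 = 1.1962
β_Larkin = 0.02734 / 0.01315 = 2.0791
β_Fenwick = 0.02005 / 0.01315 = 1.5247
β_P = Σ w_i β_i = 0.19×2.1179 + 0.23×0.7665 + 0.17×1.1962 + 0.22×2.0791 + 0.19×1.5247 = 1.5291
E(R_P) = R_f + β_P × MRP = 0.94% + 1.5291 × 8.41% = 13.80%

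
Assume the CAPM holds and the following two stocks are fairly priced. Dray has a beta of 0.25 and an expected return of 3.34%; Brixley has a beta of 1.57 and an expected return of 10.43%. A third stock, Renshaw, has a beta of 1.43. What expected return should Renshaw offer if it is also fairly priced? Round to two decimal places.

9.68%

MRP (SML slope) = (10.43% − 3.34%) / (1.57 − 0.25) = 7.09% / 1.32 = 5.3712%
R_f (intercept) = 3.34% − 0.25 × 5.3712% = 1.9972%
E(R_Renshaw) = R_f + β × MRP = 1.9972% + 1.43 × 5.3712% = 9.68%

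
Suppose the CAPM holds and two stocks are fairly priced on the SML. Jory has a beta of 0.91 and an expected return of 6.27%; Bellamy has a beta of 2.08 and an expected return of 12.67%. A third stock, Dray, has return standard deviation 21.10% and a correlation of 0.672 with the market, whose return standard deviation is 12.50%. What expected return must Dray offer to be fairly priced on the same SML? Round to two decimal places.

7.50%

MRP = (12.67% − 6.27%) / (2.08 − 0.91) = 5.4701%
R_f = 6.27% − 0.91 × 5.4701% = 1.2922%
β_Dray = ρ·σ_i/σ_m = 0.672 × 21.10 / 12.50 = 1.1343
E(R_Dray) = R_f + β × MRP = 1.2922% + 1.1343 × 5.4701% = 7.50%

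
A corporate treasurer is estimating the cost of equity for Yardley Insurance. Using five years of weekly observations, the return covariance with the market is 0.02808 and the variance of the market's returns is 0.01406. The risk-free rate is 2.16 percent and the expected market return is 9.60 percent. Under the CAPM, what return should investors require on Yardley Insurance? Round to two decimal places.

β = Cov(R_i, R_m) / Var(R_m) = 0.02808 / 0.01406 = 1.9972
MRP = 9.60% − 2.16% = 7.44%
E(R) = R_f + β × MRP = 2.16% + 1.9972 × 7.44% = 17.02%

17.02%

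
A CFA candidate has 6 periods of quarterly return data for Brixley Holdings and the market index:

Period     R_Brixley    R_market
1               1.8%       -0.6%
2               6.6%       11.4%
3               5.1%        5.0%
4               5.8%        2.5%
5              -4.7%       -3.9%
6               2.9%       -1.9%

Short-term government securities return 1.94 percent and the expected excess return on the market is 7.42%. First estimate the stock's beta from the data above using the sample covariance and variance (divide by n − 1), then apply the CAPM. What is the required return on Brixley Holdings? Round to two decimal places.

6.29%

Mean R_i = (1.8 + 6.6 + 5.1 + 5.8 − 4.7 + 2.9) / 6 = 2.9167%
Mean R_m = (-0.6 + 11.4 + 5.0 + 2.5 − 3.9 − 1.9) / 6 = 2.0833%
Σ(R_i − R̄_i)(R_m − R̄_m) = 90.5217  ⇒  Cov = 90.5217 / 5 = 18.1043
Σ(R_m − R̄_m)² = 154.3483  ⇒  Var(R_m) = 154.3483 / 5 = 30.8697
β = Cov / Var(R_m) = 18.1043 / 30.8697 = 0.5865
E(R) = R_f + β × MRP = 1.94% + 0.5865 × 7.42% = 6.29%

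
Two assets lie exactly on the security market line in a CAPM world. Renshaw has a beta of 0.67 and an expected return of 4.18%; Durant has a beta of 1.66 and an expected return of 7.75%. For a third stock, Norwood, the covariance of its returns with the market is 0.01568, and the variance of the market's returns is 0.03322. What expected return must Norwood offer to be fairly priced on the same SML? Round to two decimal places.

MRP = (7.75% − 4.18%) / (1.66 − 0.67) = 3.6061%
R_f = 4.18% − 0.67 × 3.6061% = 1.7639%
β_Norwood = Cov / Var(R_m) = 0.01568 / 0.03322 = 0.4720
E(R_Norwood) = R_f + β × MRP = 1.7639% + 0.4720 × 3.6061% = 3.47%

3.47%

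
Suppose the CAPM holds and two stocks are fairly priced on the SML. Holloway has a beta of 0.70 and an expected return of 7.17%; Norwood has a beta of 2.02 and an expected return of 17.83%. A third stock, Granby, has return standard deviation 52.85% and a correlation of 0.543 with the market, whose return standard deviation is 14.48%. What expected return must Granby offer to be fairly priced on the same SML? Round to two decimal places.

MRP = (17.83% − 7.17%) / (2.02 − 0.70) = 8.0758%
R_f = 7.17% − 0.70 × 8.0758% = 1.5169%
β_Granby = ρ·σ_i/σ_m = 0.543 × 52.85 / 14.48 = 1.9819
E(R_Granby) = R_f + β × MRP = 1.5169% + 1.9819 × 8.0758% = 17.52%

17.52%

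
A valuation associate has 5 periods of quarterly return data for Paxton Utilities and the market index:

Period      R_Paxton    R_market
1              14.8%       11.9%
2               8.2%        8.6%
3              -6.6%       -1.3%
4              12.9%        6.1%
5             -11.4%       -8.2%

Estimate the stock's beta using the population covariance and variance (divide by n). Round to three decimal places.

1.391

Mean R_i = (14.8 + 8.2 − 6.6 + 12.9 − 11.4) / 5 = 3.5800%
Mean R_m = (11.9 + 8.6 − 1.3 + 6.1 − 8.2) / 5 = 3.4200%
Σ(R_i − R̄_i)(R_m − R̄_m) = 366.1720  ⇒  Cov = 366.1720 / 5 = 73.2344
Σ(R_m − R̄_m)² = 263.2280  ⇒  Var(R_m) = 263.2280 / 5 = 52.6456
β = Cov / Var(R_m) = 73.2344 / 52.6456 = 1.3911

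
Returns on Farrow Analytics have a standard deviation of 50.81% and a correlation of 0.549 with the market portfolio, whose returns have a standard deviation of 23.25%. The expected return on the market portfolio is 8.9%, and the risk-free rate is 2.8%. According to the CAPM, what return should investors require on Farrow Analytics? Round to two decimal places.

β = ρ × σ_i / σ_m = 0.549 × 50.81% / 23.25% = 1.1998
MRP = 8.9% − 2.8% = 6.10%
E(R) = 2.8% + 1.1998 × 6.1% = 10.12%

10.12%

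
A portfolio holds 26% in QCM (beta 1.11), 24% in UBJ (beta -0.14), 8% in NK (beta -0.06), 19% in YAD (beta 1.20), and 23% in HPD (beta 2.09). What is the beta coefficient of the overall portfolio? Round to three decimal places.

β_P = Σ w_i β_i = 0.26×1.11 + 0.24×-0.14 + 0.08×-0.06 + 0.19×1.20 + 0.23×2.09 = 0.9589

0.959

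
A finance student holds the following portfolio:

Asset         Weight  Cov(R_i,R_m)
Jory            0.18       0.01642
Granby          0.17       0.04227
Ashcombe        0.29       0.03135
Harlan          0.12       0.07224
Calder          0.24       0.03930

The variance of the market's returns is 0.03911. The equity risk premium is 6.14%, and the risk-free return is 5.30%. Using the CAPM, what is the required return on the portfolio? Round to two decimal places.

11.16%

β_Jory = 0.01642 / 0.03911 = 0.4198
β_Granby = 0.04227 / 0.03911 = 1.0808
β_Ashcombe = 0.03135 / 0.03911 = 0.8016
β_Harlan = 0.07224 / 0.03911 = 1.8471
β_Calder = 0.03930 / 0.03911 = 1.0049
β_P = Σ w_i β_i = 0.18×0.4198 + 0.17×1.0808 + 0.29×0.8016 + 0.12×1.8471 + 0.24×1.0049 = 0.9546
E(R_P) = R_f + β_P × MRP = 5.30% + 0.9546 × 6.14% = 11.16%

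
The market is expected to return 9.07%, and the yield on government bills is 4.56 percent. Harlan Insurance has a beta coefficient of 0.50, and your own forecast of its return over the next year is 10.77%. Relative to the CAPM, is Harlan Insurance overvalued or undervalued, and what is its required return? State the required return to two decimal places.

Undervalued; required return 6.82%

MRP = 9.07% − 4.56% = 4.51%
Required return = R_f + β·MRP = 4.56% + 0.50 × 4.51% = 6.82%
Forecast 10.77% > required 6.82% → the stock plots above the SML → undervalued.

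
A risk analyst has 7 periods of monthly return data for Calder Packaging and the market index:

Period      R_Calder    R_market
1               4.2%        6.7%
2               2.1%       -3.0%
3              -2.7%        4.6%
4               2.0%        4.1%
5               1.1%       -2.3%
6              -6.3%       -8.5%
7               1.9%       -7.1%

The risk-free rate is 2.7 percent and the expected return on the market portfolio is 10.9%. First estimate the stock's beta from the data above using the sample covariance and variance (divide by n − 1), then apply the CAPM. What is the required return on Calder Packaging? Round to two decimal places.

Mean R_i = (4.2 + 2.1 − 2.7 + 2.0 + 1.1 − 6.3 + 1.9) / 7 = 0.3286%
Mean R_m = (6.7 − 3.0 + 4.6 + 4.1 − 2.3 − 8.5 − 7.1) / 7 = -0.7857%
Σ(R_i − R̄_i)(R_m − R̄_m) = 56.9571  ⇒  Cov = 56.9571 / 6 = 9.4929
Σ(R_m − R̄_m)² = 215.4886  ⇒  Var(R_m) = 215.4886 / 6 = 35.9148
β = Cov / Var(R_m) = 9.4929 / 35.9148 = 0.2643
MRP = 10.9% − 2.7% = 8.20%
E(R) = R_f + β × MRP = 2.7% + 0.2643 × 8.2% = 4.87%

4.87%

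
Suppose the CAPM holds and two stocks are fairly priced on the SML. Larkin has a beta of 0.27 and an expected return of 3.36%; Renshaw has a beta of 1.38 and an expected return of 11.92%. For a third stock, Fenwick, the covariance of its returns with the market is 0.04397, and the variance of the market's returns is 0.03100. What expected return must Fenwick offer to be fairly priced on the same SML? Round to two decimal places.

MRP = (11.92% − 3.36%) / (1.38 − 0.27) = 7.7117%
R_f = 3.36% − 0.27 × 7.7117% = 1.2778%
β_Fenwick = Cov / Var(R_m) = 0.04397 / 0.03100 = 1.4184
E(R_Fenwick) = R_f + β × MRP = 1.2778% + 1.4184 × 7.7117% = 12.22%

12.22%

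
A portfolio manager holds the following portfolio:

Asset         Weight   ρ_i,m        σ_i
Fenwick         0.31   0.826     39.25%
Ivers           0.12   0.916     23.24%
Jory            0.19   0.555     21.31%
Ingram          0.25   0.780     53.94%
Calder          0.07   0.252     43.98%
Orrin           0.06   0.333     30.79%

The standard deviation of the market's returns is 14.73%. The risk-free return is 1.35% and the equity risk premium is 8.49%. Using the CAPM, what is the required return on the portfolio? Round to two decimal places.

β_Fenwick = 0.826 × 39.25% / 14.73% = 2.2010
β_Ivers = 0.916 × 23.24% / 14.73% = 1.4452
β_Jory = 0.555 × 21.31% / 14.73% = 0.8029
β_Ingram = 0.780 × 53.94% / 14.73% = 2.8563
β_Calder = 0.252 × 43.98% / 14.73% = 0.7524
β_Orrin = 0.333 × 30.79% / 14.73% = 0.6961
β_P = Σ w_i β_i = 0.31×2.2010 + 0.12×1.4452 + 0.19×0.8029 + 0.25×2.8563 + 0.07×0.7524 + 0.06×0.6961 = 1.8168
E(R_P) = R_f + β_P × MRP = 1.35% + 1.8168 × 8.49% = 16.77%

16.77%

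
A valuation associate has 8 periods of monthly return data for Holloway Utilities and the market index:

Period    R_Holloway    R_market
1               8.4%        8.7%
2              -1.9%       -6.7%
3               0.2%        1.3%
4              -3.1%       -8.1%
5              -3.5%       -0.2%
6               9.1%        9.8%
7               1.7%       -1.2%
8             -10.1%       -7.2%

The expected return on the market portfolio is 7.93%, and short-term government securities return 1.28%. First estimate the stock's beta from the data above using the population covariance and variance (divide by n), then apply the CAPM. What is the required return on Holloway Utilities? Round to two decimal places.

6.67%

Mean R_i = (8.4 − 1.9 + 0.2 − 3.1 − 3.5 + 9.1 + 1.7 − 10.1) / 8 = 0.1000%
Mean R_m = (8.7 − 6.7 + 1.3 − 8.1 − 0.2 + 9.8 − 1.2 − 7.2) / 8 = -0.4500%
Σ(R_i − R̄_i)(R_m − R̄_m) = 272.1000  ⇒  Cov = 272.1000 / 8 = 34.0125
Σ(R_m − R̄_m)² = 335.6200  ⇒  Var(R_m) = 335.6200 / 8 = 41.9525
β = Cov / Var(R_m) = 34.0125 / 41.9525 = 0.8107
MRP = 7.93% − 1.28% = 6.65%
E(R) = R_f + β × MRP = 1.28% + 0.8107 × 6.65% = 6.67%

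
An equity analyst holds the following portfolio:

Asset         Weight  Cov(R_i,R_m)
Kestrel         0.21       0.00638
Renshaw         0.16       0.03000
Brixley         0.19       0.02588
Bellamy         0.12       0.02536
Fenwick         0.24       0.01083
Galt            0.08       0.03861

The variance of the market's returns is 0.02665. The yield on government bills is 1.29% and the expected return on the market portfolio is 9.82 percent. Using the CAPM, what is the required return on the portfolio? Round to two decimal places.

β_Kestrel = 0.00638 / 0.02665 = 0.2394
β_Renshaw = 0.03000 / 0.02665 = 1.1257
β_Brixley = 0.02588 / 0.02665 = 0.9711
β_Bellamy = 0.02536 / 0.02665 = 0.9516
β_Fenwick = 0.01083 / 0.02665 = 0.4064
β_Galt = 0.03861 / 0.02665 = 1.4488
β_P = Σ w_i β_i = 0.21×0.2394 + 0.16×1.1257 + 0.19×0.9711 + 0.12×0.9516 + 0.24×0.4064 + 0.08×1.4488 = 0.7425
MRP = 9.82% − 1.29% = 8.53%
E(R_P) = R_f + β_P × MRP = 1.29% + 0.7425 × 8.53% = 7.62%

7.62%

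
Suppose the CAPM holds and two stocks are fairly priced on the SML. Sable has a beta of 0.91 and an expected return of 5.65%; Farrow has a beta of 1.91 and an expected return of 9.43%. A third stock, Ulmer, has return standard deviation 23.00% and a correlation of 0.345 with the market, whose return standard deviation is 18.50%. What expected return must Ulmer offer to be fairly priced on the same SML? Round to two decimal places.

MRP = (9.43% − 5.65%) / (1.91 − 0.91) = 3.7800%
R_f = 5.65% − 0.91 × 3.7800% = 2.2102%
β_Ulmer = ρ·σ_i/σ_m = 0.345 × 23.00 / 18.50 = 0.4289
E(R_Ulmer) = R_f + β × MRP = 2.2102% + 0.4289 × 3.7800% = 3.83%

3.83%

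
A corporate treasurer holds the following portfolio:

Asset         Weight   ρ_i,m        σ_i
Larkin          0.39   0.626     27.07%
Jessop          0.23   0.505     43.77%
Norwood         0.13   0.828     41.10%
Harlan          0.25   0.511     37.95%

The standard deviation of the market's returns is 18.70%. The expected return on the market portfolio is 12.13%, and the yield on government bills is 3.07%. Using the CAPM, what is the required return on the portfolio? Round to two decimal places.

13.23%

β_Larkin = 0.626 × 27.07% / 18.70% = 0.9062
β_Jessop = 0.505 × 43.77% / 18.70% = 1.1820
β_Norwood = 0.828 × 41.10% / 18.70% = 1.8198
β_Harlan = 0.511 × 37.95% / 18.70% = 1.0370
β_P = Σ w_i β_i = 0.39×0.9062 + 0.23×1.1820 + 0.13×1.8198 + 0.25×1.0370 = 1.1211
MRP = 12.13% − 3.07% = 9.06%
E(R_P) = R_f + β_P × MRP = 3.07% + 1.1211 × 9.06% = 13.23%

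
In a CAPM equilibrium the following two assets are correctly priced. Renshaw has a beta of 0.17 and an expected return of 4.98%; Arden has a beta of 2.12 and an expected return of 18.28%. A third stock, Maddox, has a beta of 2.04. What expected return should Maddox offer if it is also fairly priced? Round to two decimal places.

MRP (SML slope) = (18.28% − 4.98%) / (2.12 − 0.17) = 13.30% / 1.95 = 6.8205%
R_f (intercept) = 4.98% − 0.17 × 6.8205% = 3.8205%
E(R_Maddox) = R_f + β × MRP = 3.8205% + 2.04 × 6.8205% = 17.73%

17.73%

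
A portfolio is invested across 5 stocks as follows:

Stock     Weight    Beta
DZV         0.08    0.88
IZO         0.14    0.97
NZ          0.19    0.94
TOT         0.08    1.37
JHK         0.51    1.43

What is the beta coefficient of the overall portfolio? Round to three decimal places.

1.224

β_P = Σ w_i β_i = 0.08×0.88 + 0.14×0.97 + 0.19×0.94 + 0.08×1.37 + 0.51×1.43 = 1.2237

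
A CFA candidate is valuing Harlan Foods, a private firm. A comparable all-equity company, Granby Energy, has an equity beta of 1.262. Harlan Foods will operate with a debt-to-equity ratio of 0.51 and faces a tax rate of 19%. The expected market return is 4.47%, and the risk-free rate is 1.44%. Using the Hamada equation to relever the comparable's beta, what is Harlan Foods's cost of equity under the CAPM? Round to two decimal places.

β_L = β_U × [1 + (1 − t)(D/E)] = 1.262 × [1 + (1 − 0.19) × 0.51]
    = 1.262 × [1 + 0.81 × 0.51] = 1.262 × 1.4131 = 1.7833
MRP = 4.47% − 1.44% = 3.03%
E(R) = R_f + β_L × MRP = 1.44% + 1.7833 × 3.03% = 6.84%

6.84%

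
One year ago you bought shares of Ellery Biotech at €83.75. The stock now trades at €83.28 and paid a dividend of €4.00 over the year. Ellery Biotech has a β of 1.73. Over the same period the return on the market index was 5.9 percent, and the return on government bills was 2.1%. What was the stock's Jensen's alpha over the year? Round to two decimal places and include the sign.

Realised HPR = (P1 + D1 − P0) / P0 = (83.28 + 4.00 − 83.75) / 83.75 = 3.53 / 83.75 = 4.2149%
MRP = 5.9% − 2.1% = 3.80%
CAPM required = R_f + β·MRP = 2.1% + 1.73 × 3.8% = 8.6740%
α = realised − required = 4.2149% − 8.6740% = -4.46%

-4.46%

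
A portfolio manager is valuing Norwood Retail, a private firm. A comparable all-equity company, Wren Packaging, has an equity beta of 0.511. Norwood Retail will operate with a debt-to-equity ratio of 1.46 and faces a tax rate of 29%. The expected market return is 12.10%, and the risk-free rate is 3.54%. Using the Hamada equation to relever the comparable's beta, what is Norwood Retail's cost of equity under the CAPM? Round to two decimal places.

β_L = β_U × [1 + (1 − t)(D/E)] = 0.511 × [1 + (1 − 0.29) × 1.46]
    = 0.511 × [1 + 0.71 × 1.46] = 0.511 × 2.0366 = 1.0407
MRP = 12.10% − 3.54% = 8.56%
E(R) = R_f + β_L × MRP = 3.54% + 1.0407 × 8.56% = 12.45%

12.45%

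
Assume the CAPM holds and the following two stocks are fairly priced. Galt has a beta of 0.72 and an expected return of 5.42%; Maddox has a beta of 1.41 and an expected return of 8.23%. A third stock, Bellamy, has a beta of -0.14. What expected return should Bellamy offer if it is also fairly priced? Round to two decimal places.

MRP (SML slope) = (8.23% − 5.42%) / (1.41 − 0.72) = 2.81% / 0.69 = 4.0725%
R_f (intercept) = 5.42% − 0.72 × 4.0725% = 2.4878%
E(R_Bellamy) = R_f + β × MRP = 2.4878% + -0.14 × 4.0725% = 1.92%

1.92%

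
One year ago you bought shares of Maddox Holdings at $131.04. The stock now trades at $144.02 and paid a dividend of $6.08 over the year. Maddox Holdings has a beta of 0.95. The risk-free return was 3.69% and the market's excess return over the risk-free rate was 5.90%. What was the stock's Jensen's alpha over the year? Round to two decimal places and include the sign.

Realised HPR = (P1 + D1 − P0) / P0 = (144.02 + 6.08 − 131.04) / 131.04 = 19.06 / 131.04 = 14.5452%
CAPM required = R_f + β·MRP = 3.69% + 0.95 × 5.90% = 9.2950%
α = realised − required = 14.5452% − 9.2950% = +5.25%

+5.25%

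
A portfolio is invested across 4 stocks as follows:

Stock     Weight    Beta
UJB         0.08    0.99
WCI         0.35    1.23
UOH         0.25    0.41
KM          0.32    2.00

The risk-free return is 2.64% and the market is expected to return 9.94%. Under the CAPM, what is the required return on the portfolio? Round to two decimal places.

11.78%

β_P = Σ w_i β_i = 0.08×0.99 + 0.35×1.23 + 0.25×0.41 + 0.32×2.00 = 1.2522
MRP = 9.94% − 2.64% = 7.30%
E(R_P) = R_f + β_P × MRP = 2.64% + 1.2522 × 7.30% = 11.78%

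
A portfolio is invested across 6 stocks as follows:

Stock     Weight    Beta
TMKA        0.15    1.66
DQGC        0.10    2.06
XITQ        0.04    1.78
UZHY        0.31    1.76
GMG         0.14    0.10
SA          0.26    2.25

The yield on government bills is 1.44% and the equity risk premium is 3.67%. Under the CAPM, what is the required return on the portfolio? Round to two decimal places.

7.57%

β_P = Σ w_i β_i = 0.15×1.66 + 0.10×2.06 + 0.04×1.78 + 0.31×1.76 + 0.14×0.10 + 0.26×2.25 = 1.6708
E(R_P) = R_f + β_P × MRP = 1.44% + 1.6708 × 3.67% = 7.57%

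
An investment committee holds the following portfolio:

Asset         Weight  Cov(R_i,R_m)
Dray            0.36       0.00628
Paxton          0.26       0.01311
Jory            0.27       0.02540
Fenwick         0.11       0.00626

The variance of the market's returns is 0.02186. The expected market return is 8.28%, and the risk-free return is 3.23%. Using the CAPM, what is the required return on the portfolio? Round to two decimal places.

β_Dray = 0.00628 / 0.02186 = 0.2873
β_Paxton = 0.01311 / 0.02186 = 0.5997
β_Jory = 0.02540 / 0.02186 = 1.1619
β_Fenwick = 0.00626 / 0.02186 = 0.2864
β_P = Σ w_i β_i = 0.36×0.2873 + 0.26×0.5997 + 0.27×1.1619 + 0.11×0.2864 = 0.6046
MRP = 8.28% − 3.23% = 5.05%
E(R_P) = R_f + β_P × MRP = 3.23% + 0.6046 × 5.05% = 6.28%

6.28%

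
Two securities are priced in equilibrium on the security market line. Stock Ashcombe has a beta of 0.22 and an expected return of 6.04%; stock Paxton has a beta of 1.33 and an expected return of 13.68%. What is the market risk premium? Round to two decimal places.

6.88%

Both satisfy E(R) = R_f + β·MRP, so the slope of the SML is
MRP = (13.68% − 6.04%) / (1.33 − 0.22) = 7.64% / 1.11 = 6.8829%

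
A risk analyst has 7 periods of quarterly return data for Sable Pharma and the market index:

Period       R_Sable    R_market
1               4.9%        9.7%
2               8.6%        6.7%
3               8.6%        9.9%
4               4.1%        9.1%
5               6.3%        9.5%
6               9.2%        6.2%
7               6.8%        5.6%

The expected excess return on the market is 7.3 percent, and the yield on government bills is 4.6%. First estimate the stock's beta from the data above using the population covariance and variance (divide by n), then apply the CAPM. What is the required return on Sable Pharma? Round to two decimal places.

0.95%

Mean R_i = (4.9 + 8.6 + 8.6 + 4.1 + 6.3 + 9.2 + 6.8) / 7 = 6.9286%
Mean R_m = (9.7 + 6.7 + 9.9 + 9.1 + 9.5 + 6.2 + 5.6) / 7 = 8.1000%
Σ(R_i − R̄_i)(R_m − R̄_m) = -10.2800  ⇒  Cov = -10.2800 / 7 = -1.4686
Σ(R_m − R̄_m)² = 20.5800  ⇒  Var(R_m) = 20.5800 / 7 = 2.9400
β = Cov / Var(R_m) = -1.4686 / 2.9400 = -0.4995
E(R) = R_f + β × MRP = 4.6% + -0.4995 × 7.3% = 0.95%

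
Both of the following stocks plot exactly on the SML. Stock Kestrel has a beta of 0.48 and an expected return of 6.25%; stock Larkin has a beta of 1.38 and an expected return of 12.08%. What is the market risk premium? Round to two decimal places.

Both satisfy E(R) = R_f + β·MRP, so the slope of the SML is
MRP = (12.08% − 6.25%) / (1.38 − 0.48) = 5.83% / 0.90 = 6.4778%

6.48%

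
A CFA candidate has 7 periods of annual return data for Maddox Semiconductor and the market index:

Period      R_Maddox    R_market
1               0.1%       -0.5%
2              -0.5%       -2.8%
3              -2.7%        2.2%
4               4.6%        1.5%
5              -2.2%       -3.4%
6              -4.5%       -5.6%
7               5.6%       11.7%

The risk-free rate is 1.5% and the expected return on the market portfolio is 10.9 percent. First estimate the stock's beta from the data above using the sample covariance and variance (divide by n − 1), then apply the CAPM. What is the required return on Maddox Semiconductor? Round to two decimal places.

6.37%

Mean R_i = (0.1 − 0.5 − 2.7 + 4.6 − 2.2 − 4.5 + 5.6) / 7 = 0.0571%
Mean R_m = (-0.5 − 2.8 + 2.2 + 1.5 − 3.4 − 5.6 + 11.7) / 7 = 0.4429%
Σ(R_i − R̄_i)(R_m − R̄_m) = 100.3329  ⇒  Cov = 100.3329 / 6 = 16.7222
Σ(R_m − R̄_m)² = 193.6171  ⇒  Var(R_m) = 193.6171 / 6 = 32.2695
β = Cov / Var(R_m) = 16.7222 / 32.2695 = 0.5182
MRP = 10.9% − 1.5% = 9.40%
E(R) = R_f + β × MRP = 1.5% + 0.5182 × 9.4% = 6.37%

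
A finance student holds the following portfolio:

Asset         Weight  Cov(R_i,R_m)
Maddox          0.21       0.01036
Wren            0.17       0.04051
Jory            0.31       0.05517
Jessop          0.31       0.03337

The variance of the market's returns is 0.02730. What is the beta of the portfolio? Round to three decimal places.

1.337

β_Maddox = 0.01036 / 0.02730 = 0.3795
β_Wren = 0.04051 / 0.02730 = 1.4839
β_Jory = 0.05517 / 0.02730 = 2.0209
β_Jessop = 0.03337 / 0.02730 = 1.2223
β_P = Σ w_i β_i = 0.21×0.3795 + 0.17×1.4839 + 0.31×2.0209 + 0.31×1.2223 = 1.3374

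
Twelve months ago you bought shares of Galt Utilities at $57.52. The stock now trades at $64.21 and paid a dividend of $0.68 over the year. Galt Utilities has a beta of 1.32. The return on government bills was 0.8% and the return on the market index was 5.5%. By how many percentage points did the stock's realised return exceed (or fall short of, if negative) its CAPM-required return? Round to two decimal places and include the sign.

+5.81%

Realised HPR = (P1 + D1 − P0) / P0 = (64.21 + 0.68 − 57.52) / 57.52 = 7.37 / 57.52 = 12.8129%
MRP = 5.5% − 0.8% = 4.70%
CAPM required = R_f + β·MRP = 0.8% + 1.32 × 4.7% = 7.0040%
α = realised − required = 12.8129% − 7.0040% = +5.81%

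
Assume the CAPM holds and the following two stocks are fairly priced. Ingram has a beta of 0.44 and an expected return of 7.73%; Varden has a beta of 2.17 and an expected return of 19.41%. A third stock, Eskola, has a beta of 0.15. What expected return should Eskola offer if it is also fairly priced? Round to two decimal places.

5.77%

MRP (SML slope) = (19.41% − 7.73%) / (2.17 − 0.44) = 11.68% / 1.73 = 6.7514%
R_f (intercept) = 7.73% − 0.44 × 6.7514% = 4.7594%
E(R_Eskola) = R_f + β × MRP = 4.7594% + 0.15 × 6.7514% = 5.77%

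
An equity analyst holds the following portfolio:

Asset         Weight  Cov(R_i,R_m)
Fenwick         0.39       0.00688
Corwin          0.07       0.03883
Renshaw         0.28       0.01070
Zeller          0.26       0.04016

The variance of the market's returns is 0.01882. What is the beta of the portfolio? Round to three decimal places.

1.001

β_Fenwick = 0.00688 / 0.01882 = 0.3656
β_Corwin = 0.03883 / 0.01882 = 2.0632
β_Renshaw = 0.01070 / 0.01882 = 0.5685
β_Zeller = 0.04016 / 0.01882 = 2.1339
β_P = Σ w_i β_i = 0.39×0.3656 + 0.07×2.0632 + 0.28×0.5685 + 0.26×2.1339 = 1.0010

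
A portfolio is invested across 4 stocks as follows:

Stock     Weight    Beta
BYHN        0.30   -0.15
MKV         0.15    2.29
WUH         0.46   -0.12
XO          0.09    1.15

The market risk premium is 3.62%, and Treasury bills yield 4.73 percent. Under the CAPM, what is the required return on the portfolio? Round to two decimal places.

β_P = Σ w_i β_i = 0.30×-0.15 + 0.15×2.29 + 0.46×-0.12 + 0.09×1.15 = 0.3468
E(R_P) = R_f + β_P × MRP = 4.73% + 0.3468 × 3.62% = 5.99%

5.99%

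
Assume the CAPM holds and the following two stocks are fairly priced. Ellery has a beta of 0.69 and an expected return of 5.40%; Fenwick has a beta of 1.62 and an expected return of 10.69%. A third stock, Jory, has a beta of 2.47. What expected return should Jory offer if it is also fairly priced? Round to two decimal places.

MRP (SML slope) = (10.69% − 5.40%) / (1.62 − 0.69) = 5.29% / 0.93 = 5.6882%
R_f (intercept) = 5.40% − 0.69 × 5.6882% = 1.4751%
E(R_Jory) = R_f + β × MRP = 1.4751% + 2.47 × 5.6882% = 15.52%

15.52%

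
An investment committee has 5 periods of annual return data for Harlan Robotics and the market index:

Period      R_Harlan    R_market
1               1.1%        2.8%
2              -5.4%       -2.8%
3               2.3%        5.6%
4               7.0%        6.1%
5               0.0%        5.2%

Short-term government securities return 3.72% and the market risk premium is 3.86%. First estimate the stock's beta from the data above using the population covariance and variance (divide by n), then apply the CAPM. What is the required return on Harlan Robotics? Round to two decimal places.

Mean R_i = (1.1 − 5.4 + 2.3 + 7.0 + 0.0) / 5 = 1.0000%
Mean R_m = (2.8 − 2.8 + 5.6 + 6.1 + 5.2) / 5 = 3.3800%
Σ(R_i − R̄_i)(R_m − R̄_m) = 56.8800  ⇒  Cov = 56.8800 / 5 = 11.3760
Σ(R_m − R̄_m)² = 54.1680  ⇒  Var(R_m) = 54.1680 / 5 = 10.8336
β = Cov / Var(R_m) = 11.3760 / 10.8336 = 1.0501
E(R) = R_f + β × MRP = 3.72% + 1.0501 × 3.86% = 7.77%

7.77%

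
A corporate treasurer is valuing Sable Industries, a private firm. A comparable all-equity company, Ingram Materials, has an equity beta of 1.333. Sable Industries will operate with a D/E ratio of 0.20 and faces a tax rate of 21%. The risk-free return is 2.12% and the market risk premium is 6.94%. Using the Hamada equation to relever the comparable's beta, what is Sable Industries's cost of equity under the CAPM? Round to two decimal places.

12.83%

β_L = β_U × [1 + (1 − t)(D/E)] = 1.333 × [1 + (1 − 0.21) × 0.20]
    = 1.333 × [1 + 0.79 × 0.20] = 1.333 × 1.1580 = 1.5436
E(R) = R_f + β_L × MRP = 2.12% + 1.5436 × 6.94% = 12.83%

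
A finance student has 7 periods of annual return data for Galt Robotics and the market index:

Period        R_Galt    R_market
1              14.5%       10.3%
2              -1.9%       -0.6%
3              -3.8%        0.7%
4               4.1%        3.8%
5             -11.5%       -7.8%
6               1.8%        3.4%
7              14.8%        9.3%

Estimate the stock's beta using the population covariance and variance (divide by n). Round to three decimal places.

Mean R_i = (14.5 − 1.9 − 3.8 + 4.1 − 11.5 + 1.8 + 14.8) / 7 = 2.5714%
Mean R_m = (10.3 − 0.6 + 0.7 + 3.8 − 7.8 + 3.4 + 9.3) / 7 = 2.7286%
Σ(R_i − R̄_i)(R_m − R̄_m) = 347.7557  ⇒  Cov = 347.7557 / 7 = 49.6794
Σ(R_m − R̄_m)² = 228.1543  ⇒  Var(R_m) = 228.1543 / 7 = 32.5935
β = Cov / Var(R_m) = 49.6794 / 32.5935 = 1.5242

1.524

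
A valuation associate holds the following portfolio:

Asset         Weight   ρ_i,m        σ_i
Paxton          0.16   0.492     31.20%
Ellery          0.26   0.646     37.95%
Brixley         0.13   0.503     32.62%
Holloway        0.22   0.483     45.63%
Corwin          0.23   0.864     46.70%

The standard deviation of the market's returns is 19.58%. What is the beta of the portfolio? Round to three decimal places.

β_Paxton = 0.492 × 31.20% / 19.58% = 0.7840
β_Ellery = 0.646 × 37.95% / 19.58% = 1.2521
β_Brixley = 0.503 × 32.62% / 19.58% = 0.8380
β_Holloway = 0.483 × 45.63% / 19.58% = 1.1256
β_Corwin = 0.864 × 46.70% / 19.58% = 2.0607
β_P = Σ w_i β_i = 0.16×0.7840 + 0.26×1.2521 + 0.13×0.8380 + 0.22×1.1256 + 0.23×2.0607 = 1.2815

1.282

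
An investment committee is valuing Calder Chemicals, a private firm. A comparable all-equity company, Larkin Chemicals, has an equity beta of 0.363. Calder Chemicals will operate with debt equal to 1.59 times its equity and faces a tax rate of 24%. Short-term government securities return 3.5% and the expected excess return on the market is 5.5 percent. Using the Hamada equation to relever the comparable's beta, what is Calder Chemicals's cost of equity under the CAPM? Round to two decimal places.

β_L = β_U × [1 + (1 − t)(D/E)] = 0.363 × [1 + (1 − 0.24) × 1.59]
    = 0.363 × [1 + 0.76 × 1.59] = 0.363 × 2.2084 = 0.8016
E(R) = R_f + β_L × MRP = 3.5% + 0.8016 × 5.5% = 7.91%

7.91%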